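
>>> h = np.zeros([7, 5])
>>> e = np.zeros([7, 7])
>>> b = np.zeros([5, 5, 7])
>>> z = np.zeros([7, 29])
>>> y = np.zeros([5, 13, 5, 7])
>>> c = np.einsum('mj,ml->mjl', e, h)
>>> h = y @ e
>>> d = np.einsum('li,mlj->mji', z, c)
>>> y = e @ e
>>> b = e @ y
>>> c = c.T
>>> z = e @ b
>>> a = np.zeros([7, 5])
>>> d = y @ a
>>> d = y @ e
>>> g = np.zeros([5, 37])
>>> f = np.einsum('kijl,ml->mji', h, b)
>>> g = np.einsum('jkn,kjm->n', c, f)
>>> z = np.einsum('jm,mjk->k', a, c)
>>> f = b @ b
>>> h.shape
(5, 13, 5, 7)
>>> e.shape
(7, 7)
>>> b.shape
(7, 7)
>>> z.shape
(7,)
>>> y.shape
(7, 7)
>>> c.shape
(5, 7, 7)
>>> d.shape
(7, 7)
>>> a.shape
(7, 5)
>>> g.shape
(7,)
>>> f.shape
(7, 7)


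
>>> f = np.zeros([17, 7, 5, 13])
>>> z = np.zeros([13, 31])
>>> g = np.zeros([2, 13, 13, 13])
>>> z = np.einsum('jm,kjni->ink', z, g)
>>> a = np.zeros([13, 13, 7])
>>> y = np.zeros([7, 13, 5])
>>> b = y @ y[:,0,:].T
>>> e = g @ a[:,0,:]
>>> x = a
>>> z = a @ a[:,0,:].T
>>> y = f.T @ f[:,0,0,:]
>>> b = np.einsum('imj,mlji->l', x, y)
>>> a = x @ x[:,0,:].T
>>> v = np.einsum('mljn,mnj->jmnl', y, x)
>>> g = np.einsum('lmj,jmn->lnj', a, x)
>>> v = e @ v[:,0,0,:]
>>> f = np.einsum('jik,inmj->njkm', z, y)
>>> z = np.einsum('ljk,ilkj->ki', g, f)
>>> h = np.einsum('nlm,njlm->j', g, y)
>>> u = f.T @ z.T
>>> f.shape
(5, 13, 13, 7)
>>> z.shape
(13, 5)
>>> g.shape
(13, 7, 13)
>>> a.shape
(13, 13, 13)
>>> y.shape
(13, 5, 7, 13)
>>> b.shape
(5,)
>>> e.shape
(2, 13, 13, 7)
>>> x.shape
(13, 13, 7)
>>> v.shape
(2, 13, 13, 5)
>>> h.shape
(5,)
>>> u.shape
(7, 13, 13, 13)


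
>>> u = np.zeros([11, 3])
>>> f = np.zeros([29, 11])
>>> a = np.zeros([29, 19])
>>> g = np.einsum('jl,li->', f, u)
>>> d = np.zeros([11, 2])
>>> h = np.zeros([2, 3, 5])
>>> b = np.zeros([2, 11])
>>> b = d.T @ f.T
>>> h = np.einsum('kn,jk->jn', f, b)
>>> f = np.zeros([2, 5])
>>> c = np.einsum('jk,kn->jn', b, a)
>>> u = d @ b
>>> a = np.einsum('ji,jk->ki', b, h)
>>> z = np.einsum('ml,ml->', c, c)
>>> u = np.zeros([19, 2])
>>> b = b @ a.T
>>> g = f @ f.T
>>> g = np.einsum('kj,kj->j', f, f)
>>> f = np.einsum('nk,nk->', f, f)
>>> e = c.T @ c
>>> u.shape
(19, 2)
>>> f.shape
()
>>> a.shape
(11, 29)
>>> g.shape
(5,)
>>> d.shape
(11, 2)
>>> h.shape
(2, 11)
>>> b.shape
(2, 11)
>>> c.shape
(2, 19)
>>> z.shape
()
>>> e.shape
(19, 19)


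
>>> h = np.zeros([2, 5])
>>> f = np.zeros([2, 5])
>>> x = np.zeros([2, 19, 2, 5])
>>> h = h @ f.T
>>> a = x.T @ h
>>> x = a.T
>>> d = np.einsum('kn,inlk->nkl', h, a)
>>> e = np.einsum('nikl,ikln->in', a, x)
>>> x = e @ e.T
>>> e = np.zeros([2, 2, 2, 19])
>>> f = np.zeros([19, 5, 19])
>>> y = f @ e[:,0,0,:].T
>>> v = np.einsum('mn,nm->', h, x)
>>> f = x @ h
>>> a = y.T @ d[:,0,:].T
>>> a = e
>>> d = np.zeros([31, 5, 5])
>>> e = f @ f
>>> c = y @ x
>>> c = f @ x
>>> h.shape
(2, 2)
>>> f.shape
(2, 2)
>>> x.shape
(2, 2)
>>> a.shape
(2, 2, 2, 19)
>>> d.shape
(31, 5, 5)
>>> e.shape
(2, 2)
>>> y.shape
(19, 5, 2)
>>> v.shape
()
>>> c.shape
(2, 2)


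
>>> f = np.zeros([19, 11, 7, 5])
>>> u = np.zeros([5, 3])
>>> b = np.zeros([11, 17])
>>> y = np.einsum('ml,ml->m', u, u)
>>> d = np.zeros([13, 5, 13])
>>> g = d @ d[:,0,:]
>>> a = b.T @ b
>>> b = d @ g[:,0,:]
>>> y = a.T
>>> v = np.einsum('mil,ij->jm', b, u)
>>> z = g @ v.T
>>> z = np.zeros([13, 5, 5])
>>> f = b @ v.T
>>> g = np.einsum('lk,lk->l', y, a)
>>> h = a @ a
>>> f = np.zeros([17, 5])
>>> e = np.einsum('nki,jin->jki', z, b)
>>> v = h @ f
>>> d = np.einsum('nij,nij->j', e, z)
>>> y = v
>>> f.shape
(17, 5)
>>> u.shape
(5, 3)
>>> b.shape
(13, 5, 13)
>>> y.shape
(17, 5)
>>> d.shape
(5,)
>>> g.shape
(17,)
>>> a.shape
(17, 17)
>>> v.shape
(17, 5)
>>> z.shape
(13, 5, 5)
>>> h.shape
(17, 17)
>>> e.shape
(13, 5, 5)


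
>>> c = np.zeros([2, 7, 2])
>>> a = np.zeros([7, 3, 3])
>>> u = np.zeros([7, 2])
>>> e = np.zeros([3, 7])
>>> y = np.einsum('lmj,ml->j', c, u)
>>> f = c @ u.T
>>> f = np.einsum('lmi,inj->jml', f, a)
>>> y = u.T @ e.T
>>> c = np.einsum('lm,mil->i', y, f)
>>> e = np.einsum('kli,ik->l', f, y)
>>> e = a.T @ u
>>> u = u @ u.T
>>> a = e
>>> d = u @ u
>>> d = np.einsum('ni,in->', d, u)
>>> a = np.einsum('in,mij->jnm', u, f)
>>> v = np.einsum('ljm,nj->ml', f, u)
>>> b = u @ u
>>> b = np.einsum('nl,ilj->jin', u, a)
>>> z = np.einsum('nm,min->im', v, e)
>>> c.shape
(7,)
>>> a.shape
(2, 7, 3)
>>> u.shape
(7, 7)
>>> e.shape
(3, 3, 2)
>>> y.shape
(2, 3)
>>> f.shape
(3, 7, 2)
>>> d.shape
()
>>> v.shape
(2, 3)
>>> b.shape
(3, 2, 7)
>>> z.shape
(3, 3)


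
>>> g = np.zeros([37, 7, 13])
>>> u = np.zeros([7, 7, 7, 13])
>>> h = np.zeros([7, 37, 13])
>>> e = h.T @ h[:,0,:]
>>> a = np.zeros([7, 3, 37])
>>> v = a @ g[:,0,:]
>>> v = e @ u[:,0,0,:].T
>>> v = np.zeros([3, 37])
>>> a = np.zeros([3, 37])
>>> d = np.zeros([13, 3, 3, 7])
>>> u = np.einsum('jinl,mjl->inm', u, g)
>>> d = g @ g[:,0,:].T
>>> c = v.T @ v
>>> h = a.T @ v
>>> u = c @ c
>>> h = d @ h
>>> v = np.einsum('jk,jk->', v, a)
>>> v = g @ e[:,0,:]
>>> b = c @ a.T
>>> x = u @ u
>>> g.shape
(37, 7, 13)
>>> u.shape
(37, 37)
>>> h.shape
(37, 7, 37)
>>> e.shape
(13, 37, 13)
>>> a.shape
(3, 37)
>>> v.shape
(37, 7, 13)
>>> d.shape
(37, 7, 37)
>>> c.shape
(37, 37)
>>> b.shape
(37, 3)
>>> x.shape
(37, 37)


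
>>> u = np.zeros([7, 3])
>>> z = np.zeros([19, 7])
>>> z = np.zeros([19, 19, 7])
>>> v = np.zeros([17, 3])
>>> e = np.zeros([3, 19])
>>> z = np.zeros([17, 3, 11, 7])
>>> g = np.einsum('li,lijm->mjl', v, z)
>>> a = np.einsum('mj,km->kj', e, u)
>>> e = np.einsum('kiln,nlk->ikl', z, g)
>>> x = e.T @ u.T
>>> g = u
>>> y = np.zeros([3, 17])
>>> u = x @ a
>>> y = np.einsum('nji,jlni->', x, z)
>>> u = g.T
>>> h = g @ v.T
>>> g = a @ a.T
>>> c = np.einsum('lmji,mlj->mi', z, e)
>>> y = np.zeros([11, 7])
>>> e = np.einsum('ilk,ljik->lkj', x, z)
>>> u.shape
(3, 7)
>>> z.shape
(17, 3, 11, 7)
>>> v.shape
(17, 3)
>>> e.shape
(17, 7, 3)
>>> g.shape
(7, 7)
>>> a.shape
(7, 19)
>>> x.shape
(11, 17, 7)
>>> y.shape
(11, 7)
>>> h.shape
(7, 17)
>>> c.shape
(3, 7)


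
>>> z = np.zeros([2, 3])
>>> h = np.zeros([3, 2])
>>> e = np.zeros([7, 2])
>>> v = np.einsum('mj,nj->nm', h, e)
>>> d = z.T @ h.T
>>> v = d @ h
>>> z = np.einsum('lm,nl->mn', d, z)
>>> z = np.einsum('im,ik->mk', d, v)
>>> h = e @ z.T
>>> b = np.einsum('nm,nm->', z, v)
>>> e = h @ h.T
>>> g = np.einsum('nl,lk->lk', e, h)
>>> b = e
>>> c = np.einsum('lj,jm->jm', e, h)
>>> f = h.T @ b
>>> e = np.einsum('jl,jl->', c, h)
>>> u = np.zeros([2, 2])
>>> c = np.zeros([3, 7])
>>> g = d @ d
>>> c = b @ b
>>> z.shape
(3, 2)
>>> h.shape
(7, 3)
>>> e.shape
()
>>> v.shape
(3, 2)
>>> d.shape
(3, 3)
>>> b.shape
(7, 7)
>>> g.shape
(3, 3)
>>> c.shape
(7, 7)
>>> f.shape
(3, 7)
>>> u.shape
(2, 2)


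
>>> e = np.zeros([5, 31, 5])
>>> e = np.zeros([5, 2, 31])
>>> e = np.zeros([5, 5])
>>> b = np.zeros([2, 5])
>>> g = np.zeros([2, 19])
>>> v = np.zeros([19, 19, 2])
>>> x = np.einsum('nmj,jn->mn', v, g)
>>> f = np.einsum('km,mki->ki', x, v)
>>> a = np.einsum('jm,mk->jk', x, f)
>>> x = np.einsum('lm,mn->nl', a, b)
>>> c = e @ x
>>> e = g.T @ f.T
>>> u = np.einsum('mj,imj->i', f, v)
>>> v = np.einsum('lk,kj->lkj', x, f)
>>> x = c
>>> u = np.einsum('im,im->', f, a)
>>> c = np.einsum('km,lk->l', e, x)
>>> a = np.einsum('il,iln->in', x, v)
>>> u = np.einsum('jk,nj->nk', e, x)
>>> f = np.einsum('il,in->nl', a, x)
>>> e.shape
(19, 19)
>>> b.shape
(2, 5)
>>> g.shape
(2, 19)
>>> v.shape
(5, 19, 2)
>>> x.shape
(5, 19)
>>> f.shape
(19, 2)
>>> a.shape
(5, 2)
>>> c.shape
(5,)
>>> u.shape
(5, 19)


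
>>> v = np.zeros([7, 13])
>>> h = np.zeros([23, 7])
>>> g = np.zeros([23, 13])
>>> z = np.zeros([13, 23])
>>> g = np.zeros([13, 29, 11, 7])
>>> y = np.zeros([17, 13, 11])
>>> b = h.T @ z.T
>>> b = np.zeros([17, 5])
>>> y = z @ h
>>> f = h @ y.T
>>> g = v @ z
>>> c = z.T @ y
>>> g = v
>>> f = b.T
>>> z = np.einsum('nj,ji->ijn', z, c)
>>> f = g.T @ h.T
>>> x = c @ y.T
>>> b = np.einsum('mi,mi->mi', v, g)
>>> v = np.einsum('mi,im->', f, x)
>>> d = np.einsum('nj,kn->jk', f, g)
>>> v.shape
()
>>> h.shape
(23, 7)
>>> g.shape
(7, 13)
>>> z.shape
(7, 23, 13)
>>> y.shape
(13, 7)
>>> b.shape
(7, 13)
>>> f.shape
(13, 23)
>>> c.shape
(23, 7)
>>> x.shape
(23, 13)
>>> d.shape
(23, 7)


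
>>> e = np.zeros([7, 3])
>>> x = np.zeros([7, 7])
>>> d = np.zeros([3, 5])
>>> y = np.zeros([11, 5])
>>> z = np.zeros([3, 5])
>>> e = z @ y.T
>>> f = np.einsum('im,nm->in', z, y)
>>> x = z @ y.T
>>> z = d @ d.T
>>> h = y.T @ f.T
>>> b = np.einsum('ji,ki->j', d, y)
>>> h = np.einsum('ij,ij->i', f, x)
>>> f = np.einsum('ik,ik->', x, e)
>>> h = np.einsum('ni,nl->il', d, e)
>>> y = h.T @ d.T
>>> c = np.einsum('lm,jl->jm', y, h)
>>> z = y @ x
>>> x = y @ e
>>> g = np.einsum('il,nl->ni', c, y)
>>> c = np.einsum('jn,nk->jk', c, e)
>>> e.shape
(3, 11)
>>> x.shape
(11, 11)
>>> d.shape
(3, 5)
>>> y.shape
(11, 3)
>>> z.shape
(11, 11)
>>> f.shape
()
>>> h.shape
(5, 11)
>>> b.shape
(3,)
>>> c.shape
(5, 11)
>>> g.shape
(11, 5)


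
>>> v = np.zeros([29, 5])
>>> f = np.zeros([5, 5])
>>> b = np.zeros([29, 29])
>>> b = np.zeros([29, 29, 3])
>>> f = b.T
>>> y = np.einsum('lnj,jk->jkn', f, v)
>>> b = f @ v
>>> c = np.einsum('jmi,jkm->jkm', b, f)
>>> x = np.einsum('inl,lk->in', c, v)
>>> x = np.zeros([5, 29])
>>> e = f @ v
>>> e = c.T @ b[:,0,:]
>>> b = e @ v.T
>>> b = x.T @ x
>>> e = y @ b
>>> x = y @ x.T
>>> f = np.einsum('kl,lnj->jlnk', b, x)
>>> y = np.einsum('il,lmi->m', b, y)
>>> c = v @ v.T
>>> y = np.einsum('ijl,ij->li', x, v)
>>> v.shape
(29, 5)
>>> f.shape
(5, 29, 5, 29)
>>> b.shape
(29, 29)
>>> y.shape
(5, 29)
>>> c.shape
(29, 29)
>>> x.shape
(29, 5, 5)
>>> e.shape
(29, 5, 29)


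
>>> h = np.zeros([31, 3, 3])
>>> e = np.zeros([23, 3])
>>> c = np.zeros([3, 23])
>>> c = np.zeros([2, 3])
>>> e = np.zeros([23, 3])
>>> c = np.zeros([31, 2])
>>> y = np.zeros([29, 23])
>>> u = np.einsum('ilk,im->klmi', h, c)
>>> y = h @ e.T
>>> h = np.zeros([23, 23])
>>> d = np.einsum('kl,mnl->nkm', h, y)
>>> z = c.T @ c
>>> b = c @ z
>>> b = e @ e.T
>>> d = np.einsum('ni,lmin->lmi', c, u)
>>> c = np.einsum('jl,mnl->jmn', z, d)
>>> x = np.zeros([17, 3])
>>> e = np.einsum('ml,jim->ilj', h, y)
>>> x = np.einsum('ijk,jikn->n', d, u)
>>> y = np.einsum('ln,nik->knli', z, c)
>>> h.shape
(23, 23)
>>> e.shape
(3, 23, 31)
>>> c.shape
(2, 3, 3)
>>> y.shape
(3, 2, 2, 3)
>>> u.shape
(3, 3, 2, 31)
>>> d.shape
(3, 3, 2)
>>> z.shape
(2, 2)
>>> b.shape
(23, 23)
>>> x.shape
(31,)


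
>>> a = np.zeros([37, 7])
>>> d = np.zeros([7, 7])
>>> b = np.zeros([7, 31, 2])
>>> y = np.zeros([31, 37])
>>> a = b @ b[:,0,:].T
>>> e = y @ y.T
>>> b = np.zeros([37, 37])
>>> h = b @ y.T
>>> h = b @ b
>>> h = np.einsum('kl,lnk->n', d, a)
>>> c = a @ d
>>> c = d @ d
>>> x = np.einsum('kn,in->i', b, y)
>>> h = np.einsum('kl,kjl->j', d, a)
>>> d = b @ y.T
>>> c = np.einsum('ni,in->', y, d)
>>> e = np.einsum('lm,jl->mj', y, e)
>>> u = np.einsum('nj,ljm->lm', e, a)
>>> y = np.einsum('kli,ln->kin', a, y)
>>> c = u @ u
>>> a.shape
(7, 31, 7)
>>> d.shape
(37, 31)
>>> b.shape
(37, 37)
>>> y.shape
(7, 7, 37)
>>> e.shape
(37, 31)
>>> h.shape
(31,)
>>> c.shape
(7, 7)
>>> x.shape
(31,)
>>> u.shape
(7, 7)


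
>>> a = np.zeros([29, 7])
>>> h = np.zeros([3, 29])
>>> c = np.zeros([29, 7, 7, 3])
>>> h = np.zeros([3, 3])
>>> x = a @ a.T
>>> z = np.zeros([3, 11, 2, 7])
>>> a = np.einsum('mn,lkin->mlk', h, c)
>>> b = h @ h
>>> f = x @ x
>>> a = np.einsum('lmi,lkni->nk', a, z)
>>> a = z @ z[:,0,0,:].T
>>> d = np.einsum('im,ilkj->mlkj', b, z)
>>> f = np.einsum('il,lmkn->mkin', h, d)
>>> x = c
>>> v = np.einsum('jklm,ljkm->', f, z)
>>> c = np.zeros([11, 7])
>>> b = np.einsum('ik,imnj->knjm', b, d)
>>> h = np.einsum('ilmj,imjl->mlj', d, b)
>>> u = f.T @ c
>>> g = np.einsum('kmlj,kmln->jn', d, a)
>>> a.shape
(3, 11, 2, 3)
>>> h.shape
(2, 11, 7)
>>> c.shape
(11, 7)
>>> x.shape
(29, 7, 7, 3)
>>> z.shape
(3, 11, 2, 7)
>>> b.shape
(3, 2, 7, 11)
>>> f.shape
(11, 2, 3, 7)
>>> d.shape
(3, 11, 2, 7)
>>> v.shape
()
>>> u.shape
(7, 3, 2, 7)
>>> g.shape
(7, 3)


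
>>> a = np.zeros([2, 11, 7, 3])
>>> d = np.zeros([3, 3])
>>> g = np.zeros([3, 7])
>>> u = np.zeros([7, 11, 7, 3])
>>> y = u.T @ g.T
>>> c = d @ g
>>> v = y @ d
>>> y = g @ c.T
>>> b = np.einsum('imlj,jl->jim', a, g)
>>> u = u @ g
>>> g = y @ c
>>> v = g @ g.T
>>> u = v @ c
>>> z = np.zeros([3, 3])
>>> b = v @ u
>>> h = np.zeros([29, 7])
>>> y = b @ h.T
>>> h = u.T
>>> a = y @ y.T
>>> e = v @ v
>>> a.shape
(3, 3)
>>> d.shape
(3, 3)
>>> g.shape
(3, 7)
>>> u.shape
(3, 7)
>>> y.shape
(3, 29)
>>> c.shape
(3, 7)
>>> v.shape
(3, 3)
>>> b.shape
(3, 7)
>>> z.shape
(3, 3)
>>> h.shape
(7, 3)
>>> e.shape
(3, 3)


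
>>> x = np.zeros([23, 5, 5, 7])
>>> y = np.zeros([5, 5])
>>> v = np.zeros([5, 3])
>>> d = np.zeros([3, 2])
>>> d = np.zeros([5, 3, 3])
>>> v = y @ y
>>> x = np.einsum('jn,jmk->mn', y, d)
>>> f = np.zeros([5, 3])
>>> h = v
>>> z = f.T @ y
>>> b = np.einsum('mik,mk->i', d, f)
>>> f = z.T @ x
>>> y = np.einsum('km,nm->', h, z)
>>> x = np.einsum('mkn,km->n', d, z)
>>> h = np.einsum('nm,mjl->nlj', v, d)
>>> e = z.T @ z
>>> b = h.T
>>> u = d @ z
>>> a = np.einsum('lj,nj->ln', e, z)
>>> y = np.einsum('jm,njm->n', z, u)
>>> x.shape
(3,)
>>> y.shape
(5,)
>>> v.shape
(5, 5)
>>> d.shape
(5, 3, 3)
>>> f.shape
(5, 5)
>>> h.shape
(5, 3, 3)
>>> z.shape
(3, 5)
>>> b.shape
(3, 3, 5)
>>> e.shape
(5, 5)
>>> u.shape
(5, 3, 5)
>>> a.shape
(5, 3)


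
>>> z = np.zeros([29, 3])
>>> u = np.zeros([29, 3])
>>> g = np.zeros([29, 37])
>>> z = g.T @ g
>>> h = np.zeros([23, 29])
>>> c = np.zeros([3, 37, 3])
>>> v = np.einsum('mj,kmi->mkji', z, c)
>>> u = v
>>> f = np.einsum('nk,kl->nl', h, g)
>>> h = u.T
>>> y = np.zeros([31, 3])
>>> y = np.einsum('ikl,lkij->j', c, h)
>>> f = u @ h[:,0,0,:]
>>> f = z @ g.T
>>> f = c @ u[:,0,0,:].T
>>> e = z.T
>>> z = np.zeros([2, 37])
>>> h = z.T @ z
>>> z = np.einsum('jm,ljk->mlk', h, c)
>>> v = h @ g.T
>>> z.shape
(37, 3, 3)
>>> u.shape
(37, 3, 37, 3)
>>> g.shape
(29, 37)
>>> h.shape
(37, 37)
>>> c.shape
(3, 37, 3)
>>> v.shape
(37, 29)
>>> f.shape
(3, 37, 37)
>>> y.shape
(37,)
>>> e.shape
(37, 37)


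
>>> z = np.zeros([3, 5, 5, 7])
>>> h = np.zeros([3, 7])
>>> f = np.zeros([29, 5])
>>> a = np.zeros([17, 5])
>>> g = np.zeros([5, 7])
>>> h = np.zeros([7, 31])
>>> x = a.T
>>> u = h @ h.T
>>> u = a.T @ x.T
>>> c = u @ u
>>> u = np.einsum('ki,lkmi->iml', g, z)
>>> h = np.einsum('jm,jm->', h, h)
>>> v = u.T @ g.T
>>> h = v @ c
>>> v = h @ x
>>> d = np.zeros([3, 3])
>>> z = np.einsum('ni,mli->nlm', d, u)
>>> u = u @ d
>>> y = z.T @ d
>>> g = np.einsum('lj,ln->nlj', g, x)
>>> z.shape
(3, 5, 7)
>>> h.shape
(3, 5, 5)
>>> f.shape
(29, 5)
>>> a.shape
(17, 5)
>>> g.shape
(17, 5, 7)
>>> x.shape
(5, 17)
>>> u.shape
(7, 5, 3)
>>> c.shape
(5, 5)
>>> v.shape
(3, 5, 17)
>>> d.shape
(3, 3)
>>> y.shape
(7, 5, 3)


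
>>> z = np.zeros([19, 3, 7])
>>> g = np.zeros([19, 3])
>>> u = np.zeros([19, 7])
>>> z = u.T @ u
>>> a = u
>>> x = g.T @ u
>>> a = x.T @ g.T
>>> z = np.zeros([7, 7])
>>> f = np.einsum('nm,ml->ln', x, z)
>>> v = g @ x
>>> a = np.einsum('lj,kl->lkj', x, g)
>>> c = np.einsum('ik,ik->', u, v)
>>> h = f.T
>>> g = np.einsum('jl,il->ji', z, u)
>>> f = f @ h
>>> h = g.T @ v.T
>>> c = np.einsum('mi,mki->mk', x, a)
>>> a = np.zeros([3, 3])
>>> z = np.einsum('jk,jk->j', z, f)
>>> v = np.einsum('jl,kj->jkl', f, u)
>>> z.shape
(7,)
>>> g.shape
(7, 19)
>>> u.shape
(19, 7)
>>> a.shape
(3, 3)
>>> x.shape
(3, 7)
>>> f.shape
(7, 7)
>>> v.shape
(7, 19, 7)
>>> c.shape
(3, 19)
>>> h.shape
(19, 19)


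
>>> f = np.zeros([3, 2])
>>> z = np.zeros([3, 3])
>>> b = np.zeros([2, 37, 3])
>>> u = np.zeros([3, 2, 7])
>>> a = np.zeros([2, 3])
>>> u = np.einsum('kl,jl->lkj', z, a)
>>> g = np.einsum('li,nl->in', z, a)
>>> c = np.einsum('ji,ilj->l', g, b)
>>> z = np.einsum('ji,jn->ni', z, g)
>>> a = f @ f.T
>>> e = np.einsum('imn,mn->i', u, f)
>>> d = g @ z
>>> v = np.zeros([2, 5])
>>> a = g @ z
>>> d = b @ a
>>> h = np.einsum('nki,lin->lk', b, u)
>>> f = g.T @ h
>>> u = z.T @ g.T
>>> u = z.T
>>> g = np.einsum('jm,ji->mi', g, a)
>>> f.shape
(2, 37)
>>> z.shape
(2, 3)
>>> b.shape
(2, 37, 3)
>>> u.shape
(3, 2)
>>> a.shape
(3, 3)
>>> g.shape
(2, 3)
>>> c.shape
(37,)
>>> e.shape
(3,)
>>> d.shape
(2, 37, 3)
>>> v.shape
(2, 5)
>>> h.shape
(3, 37)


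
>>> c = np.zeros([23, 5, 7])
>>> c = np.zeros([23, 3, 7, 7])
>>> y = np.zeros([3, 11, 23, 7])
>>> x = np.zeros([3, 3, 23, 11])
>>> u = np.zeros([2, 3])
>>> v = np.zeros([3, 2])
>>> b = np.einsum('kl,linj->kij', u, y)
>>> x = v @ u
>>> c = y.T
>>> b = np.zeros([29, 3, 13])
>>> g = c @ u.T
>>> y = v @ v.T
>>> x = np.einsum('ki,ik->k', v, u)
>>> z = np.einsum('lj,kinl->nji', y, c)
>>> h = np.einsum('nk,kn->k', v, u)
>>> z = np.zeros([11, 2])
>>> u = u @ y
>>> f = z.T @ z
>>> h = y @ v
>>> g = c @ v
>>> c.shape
(7, 23, 11, 3)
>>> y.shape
(3, 3)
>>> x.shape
(3,)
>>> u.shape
(2, 3)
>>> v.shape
(3, 2)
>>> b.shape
(29, 3, 13)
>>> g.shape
(7, 23, 11, 2)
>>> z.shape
(11, 2)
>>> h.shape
(3, 2)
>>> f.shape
(2, 2)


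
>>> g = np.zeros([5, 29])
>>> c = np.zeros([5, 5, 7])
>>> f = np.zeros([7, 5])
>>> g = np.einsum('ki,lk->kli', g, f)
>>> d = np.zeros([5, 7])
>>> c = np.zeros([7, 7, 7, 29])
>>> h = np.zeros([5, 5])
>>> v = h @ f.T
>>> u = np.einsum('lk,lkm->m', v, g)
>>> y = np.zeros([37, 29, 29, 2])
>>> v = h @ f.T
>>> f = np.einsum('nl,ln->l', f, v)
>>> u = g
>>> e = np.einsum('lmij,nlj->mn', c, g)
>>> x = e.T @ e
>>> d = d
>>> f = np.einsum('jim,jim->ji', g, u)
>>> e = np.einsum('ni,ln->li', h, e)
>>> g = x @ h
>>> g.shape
(5, 5)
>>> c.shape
(7, 7, 7, 29)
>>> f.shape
(5, 7)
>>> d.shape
(5, 7)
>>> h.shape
(5, 5)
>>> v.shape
(5, 7)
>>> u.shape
(5, 7, 29)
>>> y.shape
(37, 29, 29, 2)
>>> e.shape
(7, 5)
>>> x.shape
(5, 5)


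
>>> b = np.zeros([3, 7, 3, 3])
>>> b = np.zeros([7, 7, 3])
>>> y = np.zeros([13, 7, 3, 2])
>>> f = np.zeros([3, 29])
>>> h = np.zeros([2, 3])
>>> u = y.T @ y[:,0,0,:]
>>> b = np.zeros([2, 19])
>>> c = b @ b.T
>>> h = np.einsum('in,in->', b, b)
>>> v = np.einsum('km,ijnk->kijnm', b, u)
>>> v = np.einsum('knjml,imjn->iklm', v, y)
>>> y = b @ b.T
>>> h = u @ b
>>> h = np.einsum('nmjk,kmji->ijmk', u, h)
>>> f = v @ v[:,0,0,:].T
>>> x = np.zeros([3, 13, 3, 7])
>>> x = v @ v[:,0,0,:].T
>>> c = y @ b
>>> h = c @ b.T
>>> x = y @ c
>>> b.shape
(2, 19)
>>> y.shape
(2, 2)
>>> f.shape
(13, 2, 19, 13)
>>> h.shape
(2, 2)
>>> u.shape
(2, 3, 7, 2)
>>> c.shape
(2, 19)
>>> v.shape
(13, 2, 19, 7)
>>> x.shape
(2, 19)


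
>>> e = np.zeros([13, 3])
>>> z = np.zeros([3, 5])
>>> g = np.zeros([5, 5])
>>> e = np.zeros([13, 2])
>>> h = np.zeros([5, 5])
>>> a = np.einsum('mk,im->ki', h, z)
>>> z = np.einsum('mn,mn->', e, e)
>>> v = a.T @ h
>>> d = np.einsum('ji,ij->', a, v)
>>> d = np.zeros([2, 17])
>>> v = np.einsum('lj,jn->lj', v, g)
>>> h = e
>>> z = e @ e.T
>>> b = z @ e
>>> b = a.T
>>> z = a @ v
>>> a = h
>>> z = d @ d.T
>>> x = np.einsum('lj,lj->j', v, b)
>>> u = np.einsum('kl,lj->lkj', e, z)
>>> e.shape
(13, 2)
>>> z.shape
(2, 2)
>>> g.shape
(5, 5)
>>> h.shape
(13, 2)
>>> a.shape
(13, 2)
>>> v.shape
(3, 5)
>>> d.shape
(2, 17)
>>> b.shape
(3, 5)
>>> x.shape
(5,)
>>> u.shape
(2, 13, 2)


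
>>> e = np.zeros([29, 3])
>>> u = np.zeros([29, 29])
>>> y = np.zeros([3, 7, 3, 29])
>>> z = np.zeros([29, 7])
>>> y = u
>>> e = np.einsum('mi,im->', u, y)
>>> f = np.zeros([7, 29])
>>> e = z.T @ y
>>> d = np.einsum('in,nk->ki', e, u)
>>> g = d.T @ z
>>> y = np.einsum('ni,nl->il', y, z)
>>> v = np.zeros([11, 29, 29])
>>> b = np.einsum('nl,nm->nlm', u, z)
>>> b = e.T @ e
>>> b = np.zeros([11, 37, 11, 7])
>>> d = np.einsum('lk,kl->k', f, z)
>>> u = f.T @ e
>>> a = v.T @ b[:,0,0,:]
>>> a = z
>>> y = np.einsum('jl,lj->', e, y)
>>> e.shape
(7, 29)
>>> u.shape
(29, 29)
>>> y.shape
()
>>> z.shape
(29, 7)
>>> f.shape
(7, 29)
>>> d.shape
(29,)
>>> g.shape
(7, 7)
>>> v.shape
(11, 29, 29)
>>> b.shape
(11, 37, 11, 7)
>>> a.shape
(29, 7)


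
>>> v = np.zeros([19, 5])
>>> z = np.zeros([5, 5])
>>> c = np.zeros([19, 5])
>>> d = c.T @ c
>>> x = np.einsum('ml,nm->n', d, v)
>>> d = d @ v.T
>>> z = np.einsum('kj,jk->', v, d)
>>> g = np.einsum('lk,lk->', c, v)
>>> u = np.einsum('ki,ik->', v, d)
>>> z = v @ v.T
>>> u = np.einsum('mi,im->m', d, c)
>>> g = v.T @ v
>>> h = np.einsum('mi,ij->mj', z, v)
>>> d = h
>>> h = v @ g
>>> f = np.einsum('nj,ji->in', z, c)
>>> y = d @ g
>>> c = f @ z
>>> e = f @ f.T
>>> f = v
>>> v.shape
(19, 5)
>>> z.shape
(19, 19)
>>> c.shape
(5, 19)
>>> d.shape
(19, 5)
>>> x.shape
(19,)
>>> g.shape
(5, 5)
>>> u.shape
(5,)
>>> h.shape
(19, 5)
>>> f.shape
(19, 5)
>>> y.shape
(19, 5)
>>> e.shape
(5, 5)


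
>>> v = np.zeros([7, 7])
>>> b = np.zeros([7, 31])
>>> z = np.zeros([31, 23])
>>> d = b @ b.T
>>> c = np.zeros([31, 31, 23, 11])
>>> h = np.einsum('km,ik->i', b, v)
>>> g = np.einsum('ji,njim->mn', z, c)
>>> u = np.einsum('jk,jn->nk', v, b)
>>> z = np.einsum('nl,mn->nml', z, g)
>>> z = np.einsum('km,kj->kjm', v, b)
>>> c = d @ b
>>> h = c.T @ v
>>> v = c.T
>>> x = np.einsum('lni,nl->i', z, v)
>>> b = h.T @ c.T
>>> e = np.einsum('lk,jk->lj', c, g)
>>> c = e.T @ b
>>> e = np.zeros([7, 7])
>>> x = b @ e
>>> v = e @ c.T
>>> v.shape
(7, 11)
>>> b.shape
(7, 7)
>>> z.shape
(7, 31, 7)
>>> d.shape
(7, 7)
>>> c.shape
(11, 7)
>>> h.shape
(31, 7)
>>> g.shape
(11, 31)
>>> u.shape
(31, 7)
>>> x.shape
(7, 7)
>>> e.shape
(7, 7)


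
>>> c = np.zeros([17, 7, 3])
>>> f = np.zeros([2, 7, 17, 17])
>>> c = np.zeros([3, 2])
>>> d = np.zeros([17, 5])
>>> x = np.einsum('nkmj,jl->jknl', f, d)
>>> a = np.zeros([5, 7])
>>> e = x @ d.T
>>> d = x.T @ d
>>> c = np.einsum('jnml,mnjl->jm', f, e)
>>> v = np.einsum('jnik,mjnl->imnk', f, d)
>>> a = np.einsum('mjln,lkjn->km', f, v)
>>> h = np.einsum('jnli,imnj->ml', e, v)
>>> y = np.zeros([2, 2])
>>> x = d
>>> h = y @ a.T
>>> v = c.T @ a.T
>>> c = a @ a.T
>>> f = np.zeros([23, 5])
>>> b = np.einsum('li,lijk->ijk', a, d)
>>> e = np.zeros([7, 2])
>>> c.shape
(5, 5)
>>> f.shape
(23, 5)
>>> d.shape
(5, 2, 7, 5)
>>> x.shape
(5, 2, 7, 5)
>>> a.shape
(5, 2)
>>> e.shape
(7, 2)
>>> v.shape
(17, 5)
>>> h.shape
(2, 5)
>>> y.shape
(2, 2)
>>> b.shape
(2, 7, 5)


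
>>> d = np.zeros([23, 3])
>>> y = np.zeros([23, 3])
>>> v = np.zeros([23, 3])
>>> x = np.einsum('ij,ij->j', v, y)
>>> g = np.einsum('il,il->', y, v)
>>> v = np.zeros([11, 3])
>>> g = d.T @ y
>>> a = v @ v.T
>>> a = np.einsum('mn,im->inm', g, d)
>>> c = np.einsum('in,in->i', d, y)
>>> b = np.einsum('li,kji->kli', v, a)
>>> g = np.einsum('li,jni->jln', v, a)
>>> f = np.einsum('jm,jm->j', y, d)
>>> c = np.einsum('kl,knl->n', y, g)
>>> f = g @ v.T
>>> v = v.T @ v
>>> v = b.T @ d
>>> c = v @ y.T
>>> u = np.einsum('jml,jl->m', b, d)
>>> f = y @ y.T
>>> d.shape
(23, 3)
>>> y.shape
(23, 3)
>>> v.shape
(3, 11, 3)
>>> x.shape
(3,)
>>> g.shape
(23, 11, 3)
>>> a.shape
(23, 3, 3)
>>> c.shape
(3, 11, 23)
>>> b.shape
(23, 11, 3)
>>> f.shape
(23, 23)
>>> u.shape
(11,)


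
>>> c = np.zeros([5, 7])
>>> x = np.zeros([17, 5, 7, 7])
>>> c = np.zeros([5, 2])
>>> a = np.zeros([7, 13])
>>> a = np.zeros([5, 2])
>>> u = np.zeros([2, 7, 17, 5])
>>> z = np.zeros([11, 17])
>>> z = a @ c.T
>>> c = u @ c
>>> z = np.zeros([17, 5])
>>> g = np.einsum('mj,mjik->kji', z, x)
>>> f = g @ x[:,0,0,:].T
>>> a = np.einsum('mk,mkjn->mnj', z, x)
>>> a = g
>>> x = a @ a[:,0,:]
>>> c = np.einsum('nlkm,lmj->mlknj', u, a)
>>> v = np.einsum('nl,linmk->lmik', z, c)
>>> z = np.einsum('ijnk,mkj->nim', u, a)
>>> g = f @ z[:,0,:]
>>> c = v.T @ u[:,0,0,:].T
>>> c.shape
(7, 7, 2, 2)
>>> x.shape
(7, 5, 7)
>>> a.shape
(7, 5, 7)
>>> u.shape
(2, 7, 17, 5)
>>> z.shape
(17, 2, 7)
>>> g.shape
(7, 5, 7)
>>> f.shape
(7, 5, 17)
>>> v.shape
(5, 2, 7, 7)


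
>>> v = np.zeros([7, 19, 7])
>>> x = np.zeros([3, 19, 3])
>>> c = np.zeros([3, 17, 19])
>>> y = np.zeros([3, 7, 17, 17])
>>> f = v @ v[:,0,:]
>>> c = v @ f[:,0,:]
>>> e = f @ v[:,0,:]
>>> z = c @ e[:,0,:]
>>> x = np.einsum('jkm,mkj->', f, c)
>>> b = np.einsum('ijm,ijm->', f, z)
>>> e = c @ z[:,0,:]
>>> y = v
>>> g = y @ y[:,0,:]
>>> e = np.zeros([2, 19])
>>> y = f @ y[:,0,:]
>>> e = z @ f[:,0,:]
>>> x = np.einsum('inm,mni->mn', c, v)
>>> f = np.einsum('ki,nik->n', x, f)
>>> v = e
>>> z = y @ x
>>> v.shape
(7, 19, 7)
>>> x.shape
(7, 19)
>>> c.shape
(7, 19, 7)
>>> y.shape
(7, 19, 7)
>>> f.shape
(7,)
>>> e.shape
(7, 19, 7)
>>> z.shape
(7, 19, 19)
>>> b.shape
()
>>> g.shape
(7, 19, 7)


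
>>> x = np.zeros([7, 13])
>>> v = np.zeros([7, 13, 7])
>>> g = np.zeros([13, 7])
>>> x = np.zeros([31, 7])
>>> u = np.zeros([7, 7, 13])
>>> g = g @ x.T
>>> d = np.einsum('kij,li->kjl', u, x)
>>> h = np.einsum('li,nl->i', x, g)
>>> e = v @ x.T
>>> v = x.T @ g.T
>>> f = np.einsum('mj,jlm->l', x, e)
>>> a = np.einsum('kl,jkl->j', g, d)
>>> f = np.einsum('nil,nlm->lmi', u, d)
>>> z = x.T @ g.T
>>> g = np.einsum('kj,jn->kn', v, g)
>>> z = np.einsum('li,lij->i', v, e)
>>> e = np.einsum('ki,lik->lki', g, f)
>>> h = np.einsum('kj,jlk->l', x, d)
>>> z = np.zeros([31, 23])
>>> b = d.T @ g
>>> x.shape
(31, 7)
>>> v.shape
(7, 13)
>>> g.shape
(7, 31)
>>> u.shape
(7, 7, 13)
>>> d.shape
(7, 13, 31)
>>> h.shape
(13,)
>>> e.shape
(13, 7, 31)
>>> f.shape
(13, 31, 7)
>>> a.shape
(7,)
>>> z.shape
(31, 23)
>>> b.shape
(31, 13, 31)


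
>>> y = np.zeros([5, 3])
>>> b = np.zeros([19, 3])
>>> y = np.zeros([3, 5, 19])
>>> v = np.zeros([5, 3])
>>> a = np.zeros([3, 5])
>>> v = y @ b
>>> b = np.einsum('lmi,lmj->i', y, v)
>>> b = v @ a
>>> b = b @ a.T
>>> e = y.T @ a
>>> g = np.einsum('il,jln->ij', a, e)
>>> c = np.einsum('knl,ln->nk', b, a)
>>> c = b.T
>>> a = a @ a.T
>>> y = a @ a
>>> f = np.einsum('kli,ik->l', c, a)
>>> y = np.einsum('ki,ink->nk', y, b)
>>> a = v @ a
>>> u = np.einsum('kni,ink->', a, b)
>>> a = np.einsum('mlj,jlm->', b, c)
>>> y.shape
(5, 3)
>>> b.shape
(3, 5, 3)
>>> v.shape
(3, 5, 3)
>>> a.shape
()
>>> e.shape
(19, 5, 5)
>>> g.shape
(3, 19)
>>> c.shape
(3, 5, 3)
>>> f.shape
(5,)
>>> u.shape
()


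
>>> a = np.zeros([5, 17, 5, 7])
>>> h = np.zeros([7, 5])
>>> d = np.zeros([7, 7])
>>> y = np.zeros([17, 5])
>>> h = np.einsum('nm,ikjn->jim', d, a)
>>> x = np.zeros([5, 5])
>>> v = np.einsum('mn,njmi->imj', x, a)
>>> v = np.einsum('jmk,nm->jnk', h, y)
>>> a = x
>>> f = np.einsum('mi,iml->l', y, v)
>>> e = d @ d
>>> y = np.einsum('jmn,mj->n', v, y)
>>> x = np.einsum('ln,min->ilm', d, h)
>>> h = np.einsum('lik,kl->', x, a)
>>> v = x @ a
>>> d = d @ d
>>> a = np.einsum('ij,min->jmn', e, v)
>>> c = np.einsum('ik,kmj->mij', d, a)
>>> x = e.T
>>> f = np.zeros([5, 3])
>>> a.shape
(7, 5, 5)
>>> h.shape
()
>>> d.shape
(7, 7)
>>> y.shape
(7,)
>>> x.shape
(7, 7)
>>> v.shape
(5, 7, 5)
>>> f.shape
(5, 3)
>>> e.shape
(7, 7)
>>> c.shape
(5, 7, 5)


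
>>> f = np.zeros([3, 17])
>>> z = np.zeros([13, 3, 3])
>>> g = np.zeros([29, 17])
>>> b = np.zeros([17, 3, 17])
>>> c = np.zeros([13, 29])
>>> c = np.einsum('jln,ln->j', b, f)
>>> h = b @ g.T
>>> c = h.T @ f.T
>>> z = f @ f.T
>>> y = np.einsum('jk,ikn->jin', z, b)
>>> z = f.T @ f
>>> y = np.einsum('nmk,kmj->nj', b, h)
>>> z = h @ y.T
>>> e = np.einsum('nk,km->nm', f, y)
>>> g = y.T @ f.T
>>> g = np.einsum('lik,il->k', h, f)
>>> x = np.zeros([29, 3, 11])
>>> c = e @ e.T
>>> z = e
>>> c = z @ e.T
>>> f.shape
(3, 17)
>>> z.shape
(3, 29)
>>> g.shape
(29,)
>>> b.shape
(17, 3, 17)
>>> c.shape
(3, 3)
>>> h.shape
(17, 3, 29)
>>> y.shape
(17, 29)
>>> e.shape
(3, 29)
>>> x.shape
(29, 3, 11)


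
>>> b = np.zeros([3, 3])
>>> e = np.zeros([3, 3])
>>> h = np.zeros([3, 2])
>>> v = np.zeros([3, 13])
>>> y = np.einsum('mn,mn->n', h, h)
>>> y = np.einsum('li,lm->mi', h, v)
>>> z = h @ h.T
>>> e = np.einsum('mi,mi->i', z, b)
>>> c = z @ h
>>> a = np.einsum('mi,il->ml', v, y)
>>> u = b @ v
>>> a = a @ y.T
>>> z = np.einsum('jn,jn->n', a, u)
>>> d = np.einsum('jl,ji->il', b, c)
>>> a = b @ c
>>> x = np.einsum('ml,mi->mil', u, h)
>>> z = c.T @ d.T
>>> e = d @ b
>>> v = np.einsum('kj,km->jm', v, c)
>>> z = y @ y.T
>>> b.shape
(3, 3)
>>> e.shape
(2, 3)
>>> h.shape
(3, 2)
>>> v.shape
(13, 2)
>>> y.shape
(13, 2)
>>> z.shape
(13, 13)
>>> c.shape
(3, 2)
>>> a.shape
(3, 2)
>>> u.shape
(3, 13)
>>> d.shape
(2, 3)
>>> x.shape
(3, 2, 13)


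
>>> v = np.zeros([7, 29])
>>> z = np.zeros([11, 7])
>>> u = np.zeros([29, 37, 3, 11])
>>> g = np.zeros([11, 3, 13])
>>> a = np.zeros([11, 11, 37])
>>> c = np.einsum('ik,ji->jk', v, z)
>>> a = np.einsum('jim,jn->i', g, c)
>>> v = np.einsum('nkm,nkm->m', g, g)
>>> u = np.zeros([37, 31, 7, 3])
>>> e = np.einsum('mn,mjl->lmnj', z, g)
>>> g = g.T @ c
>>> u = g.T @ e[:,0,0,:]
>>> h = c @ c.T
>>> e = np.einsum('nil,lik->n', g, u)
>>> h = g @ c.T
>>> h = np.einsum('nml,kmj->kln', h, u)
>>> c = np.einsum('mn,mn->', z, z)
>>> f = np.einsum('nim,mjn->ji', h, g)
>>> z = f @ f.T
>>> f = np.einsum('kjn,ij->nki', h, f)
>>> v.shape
(13,)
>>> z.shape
(3, 3)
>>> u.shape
(29, 3, 3)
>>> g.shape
(13, 3, 29)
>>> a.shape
(3,)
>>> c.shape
()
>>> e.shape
(13,)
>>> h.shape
(29, 11, 13)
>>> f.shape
(13, 29, 3)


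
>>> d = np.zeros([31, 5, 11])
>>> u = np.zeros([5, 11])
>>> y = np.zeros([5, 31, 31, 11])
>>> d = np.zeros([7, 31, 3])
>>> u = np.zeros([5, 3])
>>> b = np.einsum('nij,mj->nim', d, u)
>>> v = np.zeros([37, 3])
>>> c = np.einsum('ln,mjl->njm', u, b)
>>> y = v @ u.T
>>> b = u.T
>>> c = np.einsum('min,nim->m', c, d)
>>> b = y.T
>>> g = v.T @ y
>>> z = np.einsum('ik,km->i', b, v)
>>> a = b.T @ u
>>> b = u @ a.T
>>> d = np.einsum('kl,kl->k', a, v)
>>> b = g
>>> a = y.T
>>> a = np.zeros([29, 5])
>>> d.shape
(37,)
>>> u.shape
(5, 3)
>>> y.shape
(37, 5)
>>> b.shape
(3, 5)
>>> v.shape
(37, 3)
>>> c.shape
(3,)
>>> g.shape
(3, 5)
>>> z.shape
(5,)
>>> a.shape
(29, 5)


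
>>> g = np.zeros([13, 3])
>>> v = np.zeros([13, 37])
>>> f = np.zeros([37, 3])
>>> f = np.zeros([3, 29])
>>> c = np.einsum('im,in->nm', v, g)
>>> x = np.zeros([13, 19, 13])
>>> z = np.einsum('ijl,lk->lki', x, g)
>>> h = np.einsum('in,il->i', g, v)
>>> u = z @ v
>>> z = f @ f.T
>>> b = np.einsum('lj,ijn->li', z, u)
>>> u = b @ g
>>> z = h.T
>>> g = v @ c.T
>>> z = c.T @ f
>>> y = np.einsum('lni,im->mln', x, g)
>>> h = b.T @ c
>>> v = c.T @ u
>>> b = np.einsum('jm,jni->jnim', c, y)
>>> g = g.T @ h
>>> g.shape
(3, 37)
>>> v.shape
(37, 3)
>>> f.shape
(3, 29)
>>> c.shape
(3, 37)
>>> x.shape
(13, 19, 13)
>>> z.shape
(37, 29)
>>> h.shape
(13, 37)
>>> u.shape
(3, 3)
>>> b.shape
(3, 13, 19, 37)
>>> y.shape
(3, 13, 19)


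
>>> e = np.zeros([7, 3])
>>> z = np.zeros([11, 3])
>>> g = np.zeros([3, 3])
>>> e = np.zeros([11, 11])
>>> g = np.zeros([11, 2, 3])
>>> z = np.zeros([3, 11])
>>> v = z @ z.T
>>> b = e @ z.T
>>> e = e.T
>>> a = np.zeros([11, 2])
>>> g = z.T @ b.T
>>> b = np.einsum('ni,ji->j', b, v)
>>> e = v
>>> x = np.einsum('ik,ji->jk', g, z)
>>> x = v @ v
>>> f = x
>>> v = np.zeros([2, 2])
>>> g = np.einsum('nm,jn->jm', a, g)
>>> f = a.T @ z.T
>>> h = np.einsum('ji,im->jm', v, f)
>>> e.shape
(3, 3)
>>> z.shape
(3, 11)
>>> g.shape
(11, 2)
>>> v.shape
(2, 2)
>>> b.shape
(3,)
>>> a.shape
(11, 2)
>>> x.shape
(3, 3)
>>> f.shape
(2, 3)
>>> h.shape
(2, 3)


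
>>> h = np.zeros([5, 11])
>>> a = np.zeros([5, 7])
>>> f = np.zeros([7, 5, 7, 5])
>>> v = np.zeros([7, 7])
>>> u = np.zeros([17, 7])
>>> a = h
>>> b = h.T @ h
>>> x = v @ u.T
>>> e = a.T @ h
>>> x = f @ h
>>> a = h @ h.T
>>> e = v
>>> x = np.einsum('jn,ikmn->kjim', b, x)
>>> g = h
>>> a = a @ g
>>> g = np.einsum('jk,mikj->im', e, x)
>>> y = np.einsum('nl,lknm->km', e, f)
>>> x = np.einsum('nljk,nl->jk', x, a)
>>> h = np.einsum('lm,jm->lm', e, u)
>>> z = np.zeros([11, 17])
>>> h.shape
(7, 7)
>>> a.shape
(5, 11)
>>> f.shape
(7, 5, 7, 5)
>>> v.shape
(7, 7)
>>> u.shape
(17, 7)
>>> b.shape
(11, 11)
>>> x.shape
(7, 7)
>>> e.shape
(7, 7)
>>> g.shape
(11, 5)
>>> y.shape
(5, 5)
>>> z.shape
(11, 17)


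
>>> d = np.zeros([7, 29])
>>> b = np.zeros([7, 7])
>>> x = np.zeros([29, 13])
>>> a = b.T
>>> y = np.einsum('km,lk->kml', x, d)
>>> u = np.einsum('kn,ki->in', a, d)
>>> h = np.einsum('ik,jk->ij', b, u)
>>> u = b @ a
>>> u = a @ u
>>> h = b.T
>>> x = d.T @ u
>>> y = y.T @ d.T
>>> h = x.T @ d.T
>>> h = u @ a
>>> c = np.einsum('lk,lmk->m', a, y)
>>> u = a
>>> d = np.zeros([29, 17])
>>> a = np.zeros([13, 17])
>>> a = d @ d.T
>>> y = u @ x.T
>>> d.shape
(29, 17)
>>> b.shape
(7, 7)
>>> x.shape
(29, 7)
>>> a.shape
(29, 29)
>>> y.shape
(7, 29)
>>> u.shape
(7, 7)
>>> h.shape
(7, 7)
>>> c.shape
(13,)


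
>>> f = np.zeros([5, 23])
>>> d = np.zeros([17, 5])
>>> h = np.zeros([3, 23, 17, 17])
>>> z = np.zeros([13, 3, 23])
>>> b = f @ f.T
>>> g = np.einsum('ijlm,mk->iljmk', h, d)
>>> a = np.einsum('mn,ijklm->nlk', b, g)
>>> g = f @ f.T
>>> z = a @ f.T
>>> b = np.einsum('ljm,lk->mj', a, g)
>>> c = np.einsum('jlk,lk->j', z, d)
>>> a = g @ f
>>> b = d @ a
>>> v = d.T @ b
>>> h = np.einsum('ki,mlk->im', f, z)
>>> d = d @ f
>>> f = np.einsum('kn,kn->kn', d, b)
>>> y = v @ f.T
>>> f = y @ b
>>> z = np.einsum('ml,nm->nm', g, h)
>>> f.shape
(5, 23)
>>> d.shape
(17, 23)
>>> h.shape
(23, 5)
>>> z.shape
(23, 5)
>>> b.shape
(17, 23)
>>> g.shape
(5, 5)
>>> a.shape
(5, 23)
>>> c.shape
(5,)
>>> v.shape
(5, 23)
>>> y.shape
(5, 17)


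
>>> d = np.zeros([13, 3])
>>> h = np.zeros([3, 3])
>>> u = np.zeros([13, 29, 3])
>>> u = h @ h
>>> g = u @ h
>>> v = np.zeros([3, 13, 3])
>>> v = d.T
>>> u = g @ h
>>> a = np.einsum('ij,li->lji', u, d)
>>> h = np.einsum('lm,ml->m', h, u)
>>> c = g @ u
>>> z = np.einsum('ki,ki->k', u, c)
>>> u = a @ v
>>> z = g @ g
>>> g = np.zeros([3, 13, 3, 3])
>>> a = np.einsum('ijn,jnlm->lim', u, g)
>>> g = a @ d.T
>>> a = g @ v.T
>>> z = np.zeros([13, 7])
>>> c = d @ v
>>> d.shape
(13, 3)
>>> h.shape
(3,)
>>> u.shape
(13, 3, 13)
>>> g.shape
(3, 13, 13)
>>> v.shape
(3, 13)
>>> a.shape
(3, 13, 3)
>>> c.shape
(13, 13)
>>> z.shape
(13, 7)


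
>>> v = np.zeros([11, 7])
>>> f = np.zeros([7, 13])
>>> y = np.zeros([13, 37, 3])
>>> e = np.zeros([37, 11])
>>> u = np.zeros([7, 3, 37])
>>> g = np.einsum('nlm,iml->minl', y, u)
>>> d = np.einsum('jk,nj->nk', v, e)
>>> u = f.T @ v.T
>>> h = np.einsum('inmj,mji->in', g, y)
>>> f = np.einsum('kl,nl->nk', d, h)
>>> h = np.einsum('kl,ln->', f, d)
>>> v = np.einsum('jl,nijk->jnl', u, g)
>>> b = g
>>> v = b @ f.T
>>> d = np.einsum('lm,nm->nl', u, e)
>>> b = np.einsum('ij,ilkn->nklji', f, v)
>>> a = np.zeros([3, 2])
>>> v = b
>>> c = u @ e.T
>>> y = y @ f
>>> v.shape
(3, 13, 7, 37, 3)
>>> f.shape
(3, 37)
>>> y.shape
(13, 37, 37)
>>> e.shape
(37, 11)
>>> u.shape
(13, 11)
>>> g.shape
(3, 7, 13, 37)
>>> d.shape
(37, 13)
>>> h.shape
()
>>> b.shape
(3, 13, 7, 37, 3)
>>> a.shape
(3, 2)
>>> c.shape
(13, 37)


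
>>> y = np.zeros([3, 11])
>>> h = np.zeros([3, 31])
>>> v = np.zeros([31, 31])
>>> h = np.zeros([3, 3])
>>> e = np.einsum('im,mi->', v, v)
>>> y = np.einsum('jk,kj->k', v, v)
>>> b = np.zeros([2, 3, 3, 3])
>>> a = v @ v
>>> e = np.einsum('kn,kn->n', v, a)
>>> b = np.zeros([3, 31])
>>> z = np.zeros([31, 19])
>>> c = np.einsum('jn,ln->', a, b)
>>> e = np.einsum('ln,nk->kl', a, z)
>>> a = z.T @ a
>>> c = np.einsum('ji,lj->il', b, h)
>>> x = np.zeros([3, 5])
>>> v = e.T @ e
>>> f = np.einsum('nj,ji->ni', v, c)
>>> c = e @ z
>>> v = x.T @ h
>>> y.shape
(31,)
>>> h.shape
(3, 3)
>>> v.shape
(5, 3)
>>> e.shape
(19, 31)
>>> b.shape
(3, 31)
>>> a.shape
(19, 31)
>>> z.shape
(31, 19)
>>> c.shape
(19, 19)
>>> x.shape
(3, 5)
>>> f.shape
(31, 3)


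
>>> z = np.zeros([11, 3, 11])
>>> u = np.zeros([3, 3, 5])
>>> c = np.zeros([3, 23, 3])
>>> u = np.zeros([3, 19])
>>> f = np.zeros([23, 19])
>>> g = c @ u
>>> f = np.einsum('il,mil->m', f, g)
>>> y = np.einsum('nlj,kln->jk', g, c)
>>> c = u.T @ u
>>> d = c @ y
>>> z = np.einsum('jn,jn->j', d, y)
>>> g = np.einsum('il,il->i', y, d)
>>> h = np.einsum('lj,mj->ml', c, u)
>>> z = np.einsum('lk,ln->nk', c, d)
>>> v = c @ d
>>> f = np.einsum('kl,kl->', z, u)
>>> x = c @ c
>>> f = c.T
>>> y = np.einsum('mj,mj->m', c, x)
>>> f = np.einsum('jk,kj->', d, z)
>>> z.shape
(3, 19)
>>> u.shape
(3, 19)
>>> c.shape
(19, 19)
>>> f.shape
()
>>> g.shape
(19,)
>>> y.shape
(19,)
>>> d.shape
(19, 3)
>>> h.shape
(3, 19)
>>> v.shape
(19, 3)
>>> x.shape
(19, 19)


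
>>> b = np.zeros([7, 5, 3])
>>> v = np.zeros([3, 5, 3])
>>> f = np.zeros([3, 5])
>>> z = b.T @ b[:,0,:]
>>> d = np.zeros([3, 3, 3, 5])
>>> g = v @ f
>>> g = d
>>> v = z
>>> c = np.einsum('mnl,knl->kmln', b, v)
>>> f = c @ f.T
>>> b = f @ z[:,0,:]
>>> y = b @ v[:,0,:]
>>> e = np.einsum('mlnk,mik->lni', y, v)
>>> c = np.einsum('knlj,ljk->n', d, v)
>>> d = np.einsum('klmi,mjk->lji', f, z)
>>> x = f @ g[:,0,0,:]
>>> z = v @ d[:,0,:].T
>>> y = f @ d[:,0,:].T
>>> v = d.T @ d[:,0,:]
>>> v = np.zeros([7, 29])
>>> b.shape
(3, 7, 3, 3)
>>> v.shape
(7, 29)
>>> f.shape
(3, 7, 3, 3)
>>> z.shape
(3, 5, 7)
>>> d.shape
(7, 5, 3)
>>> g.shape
(3, 3, 3, 5)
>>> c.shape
(3,)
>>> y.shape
(3, 7, 3, 7)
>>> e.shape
(7, 3, 5)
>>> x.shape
(3, 7, 3, 5)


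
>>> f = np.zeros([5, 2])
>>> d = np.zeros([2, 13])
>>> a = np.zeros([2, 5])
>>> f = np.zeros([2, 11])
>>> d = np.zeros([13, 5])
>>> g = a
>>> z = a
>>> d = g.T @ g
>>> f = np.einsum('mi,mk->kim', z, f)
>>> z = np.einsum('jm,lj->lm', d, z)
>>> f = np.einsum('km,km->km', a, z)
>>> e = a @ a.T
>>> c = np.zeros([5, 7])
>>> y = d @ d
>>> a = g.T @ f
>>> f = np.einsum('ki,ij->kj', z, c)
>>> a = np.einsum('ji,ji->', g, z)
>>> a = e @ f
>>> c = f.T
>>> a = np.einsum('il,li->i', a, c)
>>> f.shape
(2, 7)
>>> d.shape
(5, 5)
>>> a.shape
(2,)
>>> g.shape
(2, 5)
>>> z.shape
(2, 5)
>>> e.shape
(2, 2)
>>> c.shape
(7, 2)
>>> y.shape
(5, 5)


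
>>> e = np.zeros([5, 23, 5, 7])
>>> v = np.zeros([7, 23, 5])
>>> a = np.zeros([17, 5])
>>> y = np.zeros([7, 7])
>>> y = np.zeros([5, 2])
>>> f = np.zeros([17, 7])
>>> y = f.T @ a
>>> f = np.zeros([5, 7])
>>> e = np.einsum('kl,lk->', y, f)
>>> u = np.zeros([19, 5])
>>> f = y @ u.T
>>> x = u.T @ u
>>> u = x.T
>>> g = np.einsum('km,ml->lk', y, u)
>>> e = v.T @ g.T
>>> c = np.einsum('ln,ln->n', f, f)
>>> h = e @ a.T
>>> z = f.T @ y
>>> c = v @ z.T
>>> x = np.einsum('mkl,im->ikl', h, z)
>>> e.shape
(5, 23, 5)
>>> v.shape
(7, 23, 5)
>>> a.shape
(17, 5)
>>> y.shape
(7, 5)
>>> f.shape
(7, 19)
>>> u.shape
(5, 5)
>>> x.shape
(19, 23, 17)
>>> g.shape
(5, 7)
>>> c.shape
(7, 23, 19)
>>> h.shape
(5, 23, 17)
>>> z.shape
(19, 5)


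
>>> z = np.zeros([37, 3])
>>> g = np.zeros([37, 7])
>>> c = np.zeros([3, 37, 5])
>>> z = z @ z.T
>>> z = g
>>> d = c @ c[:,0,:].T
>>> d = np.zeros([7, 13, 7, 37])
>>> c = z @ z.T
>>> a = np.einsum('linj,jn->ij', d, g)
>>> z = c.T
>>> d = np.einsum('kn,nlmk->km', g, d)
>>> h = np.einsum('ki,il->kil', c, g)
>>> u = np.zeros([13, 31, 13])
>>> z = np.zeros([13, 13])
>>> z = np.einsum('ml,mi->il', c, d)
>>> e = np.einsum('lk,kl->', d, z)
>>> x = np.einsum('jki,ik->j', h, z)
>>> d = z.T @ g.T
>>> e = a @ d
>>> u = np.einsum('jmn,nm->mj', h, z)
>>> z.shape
(7, 37)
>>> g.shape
(37, 7)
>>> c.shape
(37, 37)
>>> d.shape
(37, 37)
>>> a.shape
(13, 37)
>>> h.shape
(37, 37, 7)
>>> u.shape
(37, 37)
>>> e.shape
(13, 37)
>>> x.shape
(37,)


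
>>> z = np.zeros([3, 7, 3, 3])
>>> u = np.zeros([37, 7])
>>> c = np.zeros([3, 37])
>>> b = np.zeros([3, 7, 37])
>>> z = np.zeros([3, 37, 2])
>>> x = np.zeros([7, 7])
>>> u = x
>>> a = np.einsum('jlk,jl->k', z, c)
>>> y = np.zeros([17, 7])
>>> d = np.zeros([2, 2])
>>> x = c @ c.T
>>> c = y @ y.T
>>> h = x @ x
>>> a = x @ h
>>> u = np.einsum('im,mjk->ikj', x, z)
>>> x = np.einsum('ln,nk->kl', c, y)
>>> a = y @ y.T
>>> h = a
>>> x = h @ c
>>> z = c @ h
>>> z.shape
(17, 17)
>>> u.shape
(3, 2, 37)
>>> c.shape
(17, 17)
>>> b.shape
(3, 7, 37)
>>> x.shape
(17, 17)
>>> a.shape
(17, 17)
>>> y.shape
(17, 7)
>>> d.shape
(2, 2)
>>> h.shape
(17, 17)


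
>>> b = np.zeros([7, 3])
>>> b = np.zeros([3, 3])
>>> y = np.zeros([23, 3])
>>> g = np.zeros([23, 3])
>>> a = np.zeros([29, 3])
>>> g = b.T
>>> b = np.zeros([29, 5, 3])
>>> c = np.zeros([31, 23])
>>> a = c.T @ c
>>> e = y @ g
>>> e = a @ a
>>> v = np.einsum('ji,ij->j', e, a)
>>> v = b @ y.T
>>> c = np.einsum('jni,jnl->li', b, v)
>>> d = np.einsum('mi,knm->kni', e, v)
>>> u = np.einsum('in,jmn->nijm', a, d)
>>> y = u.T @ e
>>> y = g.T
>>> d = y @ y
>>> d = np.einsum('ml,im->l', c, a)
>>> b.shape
(29, 5, 3)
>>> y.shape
(3, 3)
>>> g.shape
(3, 3)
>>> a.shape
(23, 23)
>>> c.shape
(23, 3)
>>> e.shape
(23, 23)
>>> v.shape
(29, 5, 23)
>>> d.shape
(3,)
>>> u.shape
(23, 23, 29, 5)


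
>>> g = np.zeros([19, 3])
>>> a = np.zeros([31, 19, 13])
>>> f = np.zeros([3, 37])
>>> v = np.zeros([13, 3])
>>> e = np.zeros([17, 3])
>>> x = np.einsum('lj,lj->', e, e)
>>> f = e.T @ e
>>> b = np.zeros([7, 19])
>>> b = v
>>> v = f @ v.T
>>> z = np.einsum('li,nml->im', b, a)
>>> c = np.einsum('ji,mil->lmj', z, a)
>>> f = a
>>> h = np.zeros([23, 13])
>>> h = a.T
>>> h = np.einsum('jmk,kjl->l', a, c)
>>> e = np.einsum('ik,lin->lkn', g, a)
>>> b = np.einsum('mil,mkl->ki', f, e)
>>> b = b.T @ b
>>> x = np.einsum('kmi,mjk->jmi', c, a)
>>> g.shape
(19, 3)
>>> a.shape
(31, 19, 13)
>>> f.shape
(31, 19, 13)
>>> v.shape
(3, 13)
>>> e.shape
(31, 3, 13)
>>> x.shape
(19, 31, 3)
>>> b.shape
(19, 19)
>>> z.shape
(3, 19)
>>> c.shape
(13, 31, 3)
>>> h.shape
(3,)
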